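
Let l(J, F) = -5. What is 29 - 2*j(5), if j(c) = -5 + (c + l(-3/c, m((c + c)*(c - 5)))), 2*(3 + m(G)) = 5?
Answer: 39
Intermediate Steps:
m(G) = -½ (m(G) = -3 + (½)*5 = -3 + 5/2 = -½)
j(c) = -10 + c (j(c) = -5 + (c - 5) = -5 + (-5 + c) = -10 + c)
29 - 2*j(5) = 29 - 2*(-10 + 5) = 29 - 2*(-5) = 29 + 10 = 39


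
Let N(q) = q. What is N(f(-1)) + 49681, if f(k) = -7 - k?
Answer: 49675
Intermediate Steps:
N(f(-1)) + 49681 = (-7 - 1*(-1)) + 49681 = (-7 + 1) + 49681 = -6 + 49681 = 49675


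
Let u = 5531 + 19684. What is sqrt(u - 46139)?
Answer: 2*I*sqrt(5231) ≈ 144.65*I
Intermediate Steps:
u = 25215
sqrt(u - 46139) = sqrt(25215 - 46139) = sqrt(-20924) = 2*I*sqrt(5231)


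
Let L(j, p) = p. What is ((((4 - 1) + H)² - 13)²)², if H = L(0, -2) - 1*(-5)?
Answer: 279841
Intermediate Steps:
H = 3 (H = -2 - 1*(-5) = -2 + 5 = 3)
((((4 - 1) + H)² - 13)²)² = ((((4 - 1) + 3)² - 13)²)² = (((3 + 3)² - 13)²)² = ((6² - 13)²)² = ((36 - 13)²)² = (23²)² = 529² = 279841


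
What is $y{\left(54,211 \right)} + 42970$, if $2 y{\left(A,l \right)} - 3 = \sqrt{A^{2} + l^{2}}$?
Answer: $\frac{85943}{2} + \frac{\sqrt{47437}}{2} \approx 43080.0$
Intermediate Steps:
$y{\left(A,l \right)} = \frac{3}{2} + \frac{\sqrt{A^{2} + l^{2}}}{2}$
$y{\left(54,211 \right)} + 42970 = \left(\frac{3}{2} + \frac{\sqrt{54^{2} + 211^{2}}}{2}\right) + 42970 = \left(\frac{3}{2} + \frac{\sqrt{2916 + 44521}}{2}\right) + 42970 = \left(\frac{3}{2} + \frac{\sqrt{47437}}{2}\right) + 42970 = \frac{85943}{2} + \frac{\sqrt{47437}}{2}$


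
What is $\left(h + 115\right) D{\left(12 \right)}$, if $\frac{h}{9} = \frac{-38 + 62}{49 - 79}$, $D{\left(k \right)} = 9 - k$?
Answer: $- \frac{1617}{5} \approx -323.4$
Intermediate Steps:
$h = - \frac{36}{5}$ ($h = 9 \frac{-38 + 62}{49 - 79} = 9 \frac{24}{-30} = 9 \cdot 24 \left(- \frac{1}{30}\right) = 9 \left(- \frac{4}{5}\right) = - \frac{36}{5} \approx -7.2$)
$\left(h + 115\right) D{\left(12 \right)} = \left(- \frac{36}{5} + 115\right) \left(9 - 12\right) = \frac{539 \left(9 - 12\right)}{5} = \frac{539}{5} \left(-3\right) = - \frac{1617}{5}$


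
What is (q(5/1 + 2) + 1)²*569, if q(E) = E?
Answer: 36416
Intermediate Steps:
(q(5/1 + 2) + 1)²*569 = ((5/1 + 2) + 1)²*569 = ((5*1 + 2) + 1)²*569 = ((5 + 2) + 1)²*569 = (7 + 1)²*569 = 8²*569 = 64*569 = 36416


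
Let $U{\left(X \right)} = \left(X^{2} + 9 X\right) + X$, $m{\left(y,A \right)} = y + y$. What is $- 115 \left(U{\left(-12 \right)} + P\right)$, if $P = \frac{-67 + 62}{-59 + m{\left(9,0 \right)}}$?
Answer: $- \frac{113735}{41} \approx -2774.0$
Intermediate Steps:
$m{\left(y,A \right)} = 2 y$
$U{\left(X \right)} = X^{2} + 10 X$
$P = \frac{5}{41}$ ($P = \frac{-67 + 62}{-59 + 2 \cdot 9} = - \frac{5}{-59 + 18} = - \frac{5}{-41} = \left(-5\right) \left(- \frac{1}{41}\right) = \frac{5}{41} \approx 0.12195$)
$- 115 \left(U{\left(-12 \right)} + P\right) = - 115 \left(- 12 \left(10 - 12\right) + \frac{5}{41}\right) = - 115 \left(\left(-12\right) \left(-2\right) + \frac{5}{41}\right) = - 115 \left(24 + \frac{5}{41}\right) = \left(-115\right) \frac{989}{41} = - \frac{113735}{41}$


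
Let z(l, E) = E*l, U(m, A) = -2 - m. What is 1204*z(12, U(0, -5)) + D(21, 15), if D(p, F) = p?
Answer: -28875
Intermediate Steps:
1204*z(12, U(0, -5)) + D(21, 15) = 1204*((-2 - 1*0)*12) + 21 = 1204*((-2 + 0)*12) + 21 = 1204*(-2*12) + 21 = 1204*(-24) + 21 = -28896 + 21 = -28875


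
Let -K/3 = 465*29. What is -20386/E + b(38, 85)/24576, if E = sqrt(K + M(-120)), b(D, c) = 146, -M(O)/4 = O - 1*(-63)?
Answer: 73/12288 + 20386*I*sqrt(40227)/40227 ≈ 0.0059408 + 101.64*I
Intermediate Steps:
M(O) = -252 - 4*O (M(O) = -4*(O - 1*(-63)) = -4*(O + 63) = -4*(63 + O) = -252 - 4*O)
K = -40455 (K = -1395*29 = -3*13485 = -40455)
E = I*sqrt(40227) (E = sqrt(-40455 + (-252 - 4*(-120))) = sqrt(-40455 + (-252 + 480)) = sqrt(-40455 + 228) = sqrt(-40227) = I*sqrt(40227) ≈ 200.57*I)
-20386/E + b(38, 85)/24576 = -20386*(-I*sqrt(40227)/40227) + 146/24576 = -(-20386)*I*sqrt(40227)/40227 + 146*(1/24576) = 20386*I*sqrt(40227)/40227 + 73/12288 = 73/12288 + 20386*I*sqrt(40227)/40227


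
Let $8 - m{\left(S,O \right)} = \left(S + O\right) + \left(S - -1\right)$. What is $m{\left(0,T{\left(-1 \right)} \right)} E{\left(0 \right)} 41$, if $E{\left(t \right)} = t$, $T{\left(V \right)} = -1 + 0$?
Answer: $0$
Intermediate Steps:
$T{\left(V \right)} = -1$
$m{\left(S,O \right)} = 7 - O - 2 S$ ($m{\left(S,O \right)} = 8 - \left(\left(S + O\right) + \left(S - -1\right)\right) = 8 - \left(\left(O + S\right) + \left(S + 1\right)\right) = 8 - \left(\left(O + S\right) + \left(1 + S\right)\right) = 8 - \left(1 + O + 2 S\right) = 7 - O - 2 S$)
$m{\left(0,T{\left(-1 \right)} \right)} E{\left(0 \right)} 41 = \left(7 - -1 - 0\right) 0 \cdot 41 = \left(7 + 1 + 0\right) 0 \cdot 41 = 8 \cdot 0 \cdot 41 = 0 \cdot 41 = 0$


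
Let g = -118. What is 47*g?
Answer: -5546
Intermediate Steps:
47*g = 47*(-118) = -5546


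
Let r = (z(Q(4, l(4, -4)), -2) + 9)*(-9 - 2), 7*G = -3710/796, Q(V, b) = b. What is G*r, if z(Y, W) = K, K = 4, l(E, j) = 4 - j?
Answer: 37895/398 ≈ 95.214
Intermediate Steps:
z(Y, W) = 4
G = -265/398 (G = (-3710/796)/7 = (-3710*1/796)/7 = (1/7)*(-1855/398) = -265/398 ≈ -0.66583)
r = -143 (r = (4 + 9)*(-9 - 2) = 13*(-11) = -143)
G*r = -265/398*(-143) = 37895/398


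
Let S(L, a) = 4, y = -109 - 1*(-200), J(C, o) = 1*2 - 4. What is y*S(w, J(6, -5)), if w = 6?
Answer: 364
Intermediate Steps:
J(C, o) = -2 (J(C, o) = 2 - 4 = -2)
y = 91 (y = -109 + 200 = 91)
y*S(w, J(6, -5)) = 91*4 = 364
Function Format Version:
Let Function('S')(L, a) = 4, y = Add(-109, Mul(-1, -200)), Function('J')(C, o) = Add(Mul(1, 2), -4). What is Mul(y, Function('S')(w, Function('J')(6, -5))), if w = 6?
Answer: 364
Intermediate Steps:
Function('J')(C, o) = -2 (Function('J')(C, o) = Add(2, -4) = -2)
y = 91 (y = Add(-109, 200) = 91)
Mul(y, Function('S')(w, Function('J')(6, -5))) = Mul(91, 4) = 364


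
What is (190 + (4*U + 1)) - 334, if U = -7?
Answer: -171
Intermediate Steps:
(190 + (4*U + 1)) - 334 = (190 + (4*(-7) + 1)) - 334 = (190 + (-28 + 1)) - 334 = (190 - 27) - 334 = 163 - 334 = -171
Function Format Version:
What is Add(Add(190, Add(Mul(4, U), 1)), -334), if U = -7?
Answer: -171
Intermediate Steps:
Add(Add(190, Add(Mul(4, U), 1)), -334) = Add(Add(190, Add(Mul(4, -7), 1)), -334) = Add(Add(190, Add(-28, 1)), -334) = Add(Add(190, -27), -334) = Add(163, -334) = -171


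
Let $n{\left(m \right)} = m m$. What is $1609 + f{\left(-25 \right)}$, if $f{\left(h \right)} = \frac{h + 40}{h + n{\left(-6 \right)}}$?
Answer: $\frac{17714}{11} \approx 1610.4$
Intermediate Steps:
$n{\left(m \right)} = m^{2}$
$f{\left(h \right)} = \frac{40 + h}{36 + h}$ ($f{\left(h \right)} = \frac{h + 40}{h + \left(-6\right)^{2}} = \frac{40 + h}{h + 36} = \frac{40 + h}{36 + h}$)
$1609 + f{\left(-25 \right)} = 1609 + \frac{40 - 25}{36 - 25} = 1609 + \frac{1}{11} \cdot 15 = 1609 + \frac{15}{11} = \frac{17714}{11}$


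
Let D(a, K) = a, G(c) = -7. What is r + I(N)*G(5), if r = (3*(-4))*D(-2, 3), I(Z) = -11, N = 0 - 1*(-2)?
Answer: 101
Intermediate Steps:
N = 2 (N = 0 + 2 = 2)
r = 24 (r = (3*(-4))*(-2) = -12*(-2) = 24)
r + I(N)*G(5) = 24 - 11*(-7) = 24 + 77 = 101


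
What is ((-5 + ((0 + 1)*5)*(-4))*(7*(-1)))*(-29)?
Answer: -5075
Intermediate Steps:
((-5 + ((0 + 1)*5)*(-4))*(7*(-1)))*(-29) = ((-5 + (1*5)*(-4))*(-7))*(-29) = ((-5 + 5*(-4))*(-7))*(-29) = ((-5 - 20)*(-7))*(-29) = -25*(-7)*(-29) = 175*(-29) = -5075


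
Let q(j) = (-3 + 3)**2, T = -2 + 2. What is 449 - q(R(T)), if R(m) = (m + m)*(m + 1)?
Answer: 449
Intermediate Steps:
T = 0
R(m) = 2*m*(1 + m) (R(m) = (2*m)*(1 + m) = 2*m*(1 + m))
q(j) = 0 (q(j) = 0**2 = 0)
449 - q(R(T)) = 449 - 1*0 = 449 + 0 = 449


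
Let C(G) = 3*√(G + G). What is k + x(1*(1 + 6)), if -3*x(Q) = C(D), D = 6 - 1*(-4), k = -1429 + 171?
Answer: -1258 - 2*√5 ≈ -1262.5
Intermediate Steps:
k = -1258
D = 10 (D = 6 + 4 = 10)
C(G) = 3*√2*√G (C(G) = 3*√(2*G) = 3*(√2*√G) = 3*√2*√G)
x(Q) = -2*√5 (x(Q) = -√2*√10 = -2*√5)
k + x(1*(1 + 6)) = -1258 - 2*√5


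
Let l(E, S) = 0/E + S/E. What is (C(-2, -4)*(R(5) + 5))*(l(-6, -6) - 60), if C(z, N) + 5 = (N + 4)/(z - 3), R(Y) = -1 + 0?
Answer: 1180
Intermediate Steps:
R(Y) = -1
l(E, S) = S/E (l(E, S) = 0 + S/E = S/E)
C(z, N) = -5 + (4 + N)/(-3 + z) (C(z, N) = -5 + (N + 4)/(z - 3) = -5 + (4 + N)/(-3 + z))
(C(-2, -4)*(R(5) + 5))*(l(-6, -6) - 60) = (((19 - 4 - 5*(-2))/(-3 - 2))*(-1 + 5))*(-6/(-6) - 60) = (((19 - 4 + 10)/(-5))*4)*(-6*(-⅙) - 60) = (-⅕*25*4)*(1 - 60) = -5*4*(-59) = -20*(-59) = 1180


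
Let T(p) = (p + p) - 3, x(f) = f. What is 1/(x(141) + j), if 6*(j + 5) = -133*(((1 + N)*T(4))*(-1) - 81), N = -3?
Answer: 6/10259 ≈ 0.00058485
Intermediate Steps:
T(p) = -3 + 2*p (T(p) = 2*p - 3 = -3 + 2*p)
j = 9413/6 (j = -5 + (-133*(((1 - 3)*(-3 + 2*4))*(-1) - 81))/6 = -5 + (-133*(-2*(-3 + 8)*(-1) - 81))/6 = -5 + (-133*(-2*5*(-1) - 81))/6 = -5 + (-133*(-10*(-1) - 81))/6 = -5 + (-133*(10 - 81))/6 = -5 + (-133*(-71))/6 = -5 + (1/6)*9443 = -5 + 9443/6 = 9413/6 ≈ 1568.8)
1/(x(141) + j) = 1/(141 + 9413/6) = 1/(10259/6) = 6/10259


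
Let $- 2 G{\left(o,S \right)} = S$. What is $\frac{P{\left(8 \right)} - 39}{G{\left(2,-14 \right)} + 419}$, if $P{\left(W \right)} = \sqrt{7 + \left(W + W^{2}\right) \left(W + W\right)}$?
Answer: $- \frac{13}{142} + \frac{\sqrt{1159}}{426} \approx -0.011634$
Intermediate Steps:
$G{\left(o,S \right)} = - \frac{S}{2}$
$P{\left(W \right)} = \sqrt{7 + 2 W \left(W + W^{2}\right)}$ ($P{\left(W \right)} = \sqrt{7 + \left(W + W^{2}\right) 2 W} = \sqrt{7 + 2 W \left(W + W^{2}\right)}$)
$\frac{P{\left(8 \right)} - 39}{G{\left(2,-14 \right)} + 419} = \frac{\sqrt{7 + 2 \cdot 8^{2} + 2 \cdot 8^{3}} - 39}{\left(- \frac{1}{2}\right) \left(-14\right) + 419} = \frac{\sqrt{7 + 2 \cdot 64 + 2 \cdot 512} - 39}{7 + 419} = \frac{\sqrt{7 + 128 + 1024} - 39}{426} = \left(\sqrt{1159} - 39\right) \frac{1}{426} = \left(-39 + \sqrt{1159}\right) \frac{1}{426} = - \frac{13}{142} + \frac{\sqrt{1159}}{426}$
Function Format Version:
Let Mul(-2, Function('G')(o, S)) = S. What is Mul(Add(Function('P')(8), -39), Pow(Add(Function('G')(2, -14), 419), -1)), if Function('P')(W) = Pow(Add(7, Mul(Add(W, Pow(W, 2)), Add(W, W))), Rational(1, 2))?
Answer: Add(Rational(-13, 142), Mul(Rational(1, 426), Pow(1159, Rational(1, 2)))) ≈ -0.011634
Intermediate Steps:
Function('G')(o, S) = Mul(Rational(-1, 2), S)
Function('P')(W) = Pow(Add(7, Mul(2, W, Add(W, Pow(W, 2)))), Rational(1, 2)) (Function('P')(W) = Pow(Add(7, Mul(Add(W, Pow(W, 2)), Mul(2, W))), Rational(1, 2)) = Pow(Add(7, Mul(2, W, Add(W, Pow(W, 2)))), Rational(1, 2)))
Mul(Add(Function('P')(8), -39), Pow(Add(Function('G')(2, -14), 419), -1)) = Mul(Add(Pow(Add(7, Mul(2, Pow(8, 2)), Mul(2, Pow(8, 3))), Rational(1, 2)), -39), Pow(Add(Mul(Rational(-1, 2), -14), 419), -1)) = Mul(Add(Pow(Add(7, Mul(2, 64), Mul(2, 512)), Rational(1, 2)), -39), Pow(Add(7, 419), -1)) = Mul(Add(Pow(Add(7, 128, 1024), Rational(1, 2)), -39), Pow(426, -1)) = Mul(Add(Pow(1159, Rational(1, 2)), -39), Rational(1, 426)) = Mul(Add(-39, Pow(1159, Rational(1, 2))), Rational(1, 426)) = Add(Rational(-13, 142), Mul(Rational(1, 426), Pow(1159, Rational(1, 2))))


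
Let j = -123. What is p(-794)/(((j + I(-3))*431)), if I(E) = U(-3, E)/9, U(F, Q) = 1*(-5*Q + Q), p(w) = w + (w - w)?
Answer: 2382/157315 ≈ 0.015142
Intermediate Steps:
p(w) = w (p(w) = w + 0 = w)
U(F, Q) = -4*Q (U(F, Q) = 1*(-4*Q) = -4*Q)
I(E) = -4*E/9
p(-794)/(((j + I(-3))*431)) = -794*1/(431*(-123 - 4/9*(-3))) = -794*1/(431*(-123 + 4/3)) = -794/((-365/3*431)) = -794/(-157315/3) = -794*(-3/157315) = 2382/157315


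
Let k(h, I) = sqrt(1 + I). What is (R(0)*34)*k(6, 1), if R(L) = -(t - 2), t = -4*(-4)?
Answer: -476*sqrt(2) ≈ -673.17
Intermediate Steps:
t = 16
R(L) = -14 (R(L) = -(16 - 2) = -1*14 = -14)
(R(0)*34)*k(6, 1) = (-14*34)*sqrt(1 + 1) = -476*sqrt(2)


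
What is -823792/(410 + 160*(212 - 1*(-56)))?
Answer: -411896/21645 ≈ -19.030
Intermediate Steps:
-823792/(410 + 160*(212 - 1*(-56))) = -823792/(410 + 160*(212 + 56)) = -823792/(410 + 160*268) = -823792/(410 + 42880) = -823792/43290 = -823792*1/43290 = -411896/21645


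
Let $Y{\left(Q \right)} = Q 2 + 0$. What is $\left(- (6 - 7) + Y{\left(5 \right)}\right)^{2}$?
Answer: $121$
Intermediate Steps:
$Y{\left(Q \right)} = 2 Q$ ($Y{\left(Q \right)} = 2 Q + 0 = 2 Q$)
$\left(- (6 - 7) + Y{\left(5 \right)}\right)^{2} = \left(- (6 - 7) + 2 \cdot 5\right)^{2} = \left(- (6 - 7) + 10\right)^{2} = \left(\left(-1\right) \left(-1\right) + 10\right)^{2} = \left(1 + 10\right)^{2} = 11^{2} = 121$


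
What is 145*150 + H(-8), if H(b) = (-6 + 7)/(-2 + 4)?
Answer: 43501/2 ≈ 21751.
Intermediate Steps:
H(b) = ½ (H(b) = 1/2 = 1*(½) = ½)
145*150 + H(-8) = 145*150 + ½ = 21750 + ½ = 43501/2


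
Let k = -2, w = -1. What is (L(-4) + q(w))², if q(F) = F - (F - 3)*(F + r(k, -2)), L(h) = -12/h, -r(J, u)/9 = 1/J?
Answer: 256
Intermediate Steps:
r(J, u) = -9/J
q(F) = F - (-3 + F)*(9/2 + F) (q(F) = F - (F - 3)*(F - 9/(-2)) = F - (-3 + F)*(F - 9*(-½)) = F - (-3 + F)*(F + 9/2) = F - (-3 + F)*(9/2 + F))
(L(-4) + q(w))² = (-12/(-4) + (27/2 - 1*(-1)² - ½*(-1)))² = (-12*(-¼) + (27/2 - 1*1 + ½))² = (3 + (27/2 - 1 + ½))² = (3 + 13)² = 16² = 256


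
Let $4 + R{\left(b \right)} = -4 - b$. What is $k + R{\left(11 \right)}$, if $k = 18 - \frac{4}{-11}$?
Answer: $- \frac{7}{11} \approx -0.63636$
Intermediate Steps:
$k = \frac{202}{11}$ ($k = 18 - - \frac{4}{11} = 18 + \frac{4}{11} = \frac{202}{11} \approx 18.364$)
$R{\left(b \right)} = -8 - b$ ($R{\left(b \right)} = -4 - \left(4 + b\right) = -8 - b$)
$k + R{\left(11 \right)} = \frac{202}{11} - 19 = - \frac{7}{11}$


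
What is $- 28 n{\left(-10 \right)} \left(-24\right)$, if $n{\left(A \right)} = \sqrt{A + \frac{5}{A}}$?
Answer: $336 i \sqrt{42} \approx 2177.5 i$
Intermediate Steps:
$- 28 n{\left(-10 \right)} \left(-24\right) = - 28 \sqrt{-10 + \frac{5}{-10}} \left(-24\right) = - 28 \sqrt{-10 + 5 \left(- \frac{1}{10}\right)} \left(-24\right) = - 28 \sqrt{-10 - \frac{1}{2}} \left(-24\right) = - 28 \sqrt{- \frac{21}{2}} \left(-24\right) = - 28 \frac{i \sqrt{42}}{2} \left(-24\right) = - 14 i \sqrt{42} \left(-24\right) = 336 i \sqrt{42}$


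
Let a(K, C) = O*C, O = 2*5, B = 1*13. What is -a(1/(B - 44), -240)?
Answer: 2400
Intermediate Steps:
B = 13
O = 10
a(K, C) = 10*C
-a(1/(B - 44), -240) = -10*(-240) = -1*(-2400) = 2400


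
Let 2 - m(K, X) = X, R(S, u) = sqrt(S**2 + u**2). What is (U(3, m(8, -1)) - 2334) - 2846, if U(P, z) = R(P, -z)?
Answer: -5180 + 3*sqrt(2) ≈ -5175.8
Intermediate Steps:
m(K, X) = 2 - X
U(P, z) = sqrt(P**2 + z**2) (U(P, z) = sqrt(P**2 + (-z)**2) = sqrt(P**2 + z**2))
(U(3, m(8, -1)) - 2334) - 2846 = (sqrt(3**2 + (2 - 1*(-1))**2) - 2334) - 2846 = (sqrt(9 + (2 + 1)**2) - 2334) - 2846 = (sqrt(9 + 3**2) - 2334) - 2846 = (sqrt(9 + 9) - 2334) - 2846 = (sqrt(18) - 2334) - 2846 = (3*sqrt(2) - 2334) - 2846 = (-2334 + 3*sqrt(2)) - 2846 = -5180 + 3*sqrt(2)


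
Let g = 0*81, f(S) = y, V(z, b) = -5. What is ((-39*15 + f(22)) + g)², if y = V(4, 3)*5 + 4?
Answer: 367236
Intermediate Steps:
y = -21 (y = -5*5 + 4 = -25 + 4 = -21)
f(S) = -21
g = 0
((-39*15 + f(22)) + g)² = ((-39*15 - 21) + 0)² = ((-585 - 21) + 0)² = (-606 + 0)² = (-606)² = 367236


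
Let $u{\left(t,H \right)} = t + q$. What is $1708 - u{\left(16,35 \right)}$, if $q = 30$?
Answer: $1662$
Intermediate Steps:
$u{\left(t,H \right)} = 30 + t$ ($u{\left(t,H \right)} = t + 30 = 30 + t$)
$1708 - u{\left(16,35 \right)} = 1708 - \left(30 + 16\right) = 1708 - 46 = 1662$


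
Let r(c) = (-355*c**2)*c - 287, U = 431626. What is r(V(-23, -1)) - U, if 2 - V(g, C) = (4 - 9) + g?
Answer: -10016913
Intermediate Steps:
V(g, C) = 7 - g (V(g, C) = 2 - ((4 - 9) + g) = 2 - (-5 + g) = 2 + (5 - g) = 7 - g)
r(c) = -287 - 355*c**3 (r(c) = -355*c**3 - 287 = -287 - 355*c**3)
r(V(-23, -1)) - U = (-287 - 355*(7 - 1*(-23))**3) - 1*431626 = (-287 - 355*(7 + 23)**3) - 431626 = (-287 - 355*30**3) - 431626 = (-287 - 355*27000) - 431626 = (-287 - 9585000) - 431626 = -9585287 - 431626 = -10016913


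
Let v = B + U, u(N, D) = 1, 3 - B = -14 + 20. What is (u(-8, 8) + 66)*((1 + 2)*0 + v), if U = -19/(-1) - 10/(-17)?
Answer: 18894/17 ≈ 1111.4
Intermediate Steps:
U = 333/17 (U = -19*(-1) - 10*(-1/17) = 19 + 10/17 = 333/17 ≈ 19.588)
B = -3 (B = 3 - (-14 + 20) = 3 - 1*6 = 3 - 6 = -3)
v = 282/17 (v = -3 + 333/17 = 282/17 ≈ 16.588)
(u(-8, 8) + 66)*((1 + 2)*0 + v) = (1 + 66)*((1 + 2)*0 + 282/17) = 67*(3*0 + 282/17) = 67*(0 + 282/17) = 67*(282/17) = 18894/17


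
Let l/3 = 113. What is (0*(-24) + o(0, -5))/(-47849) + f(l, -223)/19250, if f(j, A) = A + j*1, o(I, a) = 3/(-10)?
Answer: 5556259/921093250 ≈ 0.0060322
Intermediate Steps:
l = 339 (l = 3*113 = 339)
o(I, a) = -3/10 (o(I, a) = 3*(-⅒) = -3/10)
f(j, A) = A + j
(0*(-24) + o(0, -5))/(-47849) + f(l, -223)/19250 = (0*(-24) - 3/10)/(-47849) + (-223 + 339)/19250 = (0 - 3/10)*(-1/47849) + 116*(1/19250) = -3/10*(-1/47849) + 58/9625 = 3/478490 + 58/9625 = 5556259/921093250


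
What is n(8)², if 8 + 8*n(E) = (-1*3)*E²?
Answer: 625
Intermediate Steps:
n(E) = -1 - 3*E²/8 (n(E) = -1 + ((-1*3)*E²)/8 = -1 + (-3*E²)/8 = -1 - 3*E²/8)
n(8)² = (-1 - 3/8*8²)² = (-1 - 3/8*64)² = (-1 - 24)² = (-25)² = 625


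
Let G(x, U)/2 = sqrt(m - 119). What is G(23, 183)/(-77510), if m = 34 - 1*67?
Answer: -2*I*sqrt(38)/38755 ≈ -0.00031812*I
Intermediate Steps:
m = -33 (m = 34 - 67 = -33)
G(x, U) = 4*I*sqrt(38) (G(x, U) = 2*sqrt(-33 - 119) = 2*sqrt(-152) = 2*(2*I*sqrt(38)) = 4*I*sqrt(38))
G(23, 183)/(-77510) = (4*I*sqrt(38))/(-77510) = (4*I*sqrt(38))*(-1/77510) = -2*I*sqrt(38)/38755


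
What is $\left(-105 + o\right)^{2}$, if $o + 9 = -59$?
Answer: $29929$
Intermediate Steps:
$o = -68$ ($o = -9 - 59 = -68$)
$\left(-105 + o\right)^{2} = \left(-105 - 68\right)^{2} = \left(-173\right)^{2} = 29929$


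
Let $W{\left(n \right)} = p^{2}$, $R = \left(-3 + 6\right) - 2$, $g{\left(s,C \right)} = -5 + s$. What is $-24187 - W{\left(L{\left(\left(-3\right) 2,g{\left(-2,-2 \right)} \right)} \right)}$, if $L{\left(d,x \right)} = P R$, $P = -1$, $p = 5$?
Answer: $-24212$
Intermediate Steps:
$R = 1$ ($R = 3 - 2 = 1$)
$L{\left(d,x \right)} = -1$ ($L{\left(d,x \right)} = \left(-1\right) 1 = -1$)
$W{\left(n \right)} = 25$ ($W{\left(n \right)} = 5^{2} = 25$)
$-24187 - W{\left(L{\left(\left(-3\right) 2,g{\left(-2,-2 \right)} \right)} \right)} = -24187 - 25 = -24212$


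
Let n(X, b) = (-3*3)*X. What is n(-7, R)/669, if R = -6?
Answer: 21/223 ≈ 0.094170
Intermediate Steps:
n(X, b) = -9*X
n(-7, R)/669 = -9*(-7)/669 = 63*(1/669) = 21/223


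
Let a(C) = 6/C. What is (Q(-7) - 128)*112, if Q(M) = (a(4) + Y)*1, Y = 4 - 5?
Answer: -14280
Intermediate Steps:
Y = -1
Q(M) = 1/2 (Q(M) = (6/4 - 1)*1 = (6*(1/4) - 1)*1 = (3/2 - 1)*1 = (1/2)*1 = 1/2)
(Q(-7) - 128)*112 = (1/2 - 128)*112 = -255/2*112 = -14280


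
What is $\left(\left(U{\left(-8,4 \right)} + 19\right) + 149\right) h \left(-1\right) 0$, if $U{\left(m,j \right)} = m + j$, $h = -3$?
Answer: $0$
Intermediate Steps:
$U{\left(m,j \right)} = j + m$
$\left(\left(U{\left(-8,4 \right)} + 19\right) + 149\right) h \left(-1\right) 0 = \left(\left(\left(4 - 8\right) + 19\right) + 149\right) \left(-3\right) \left(-1\right) 0 = \left(\left(-4 + 19\right) + 149\right) 3 \cdot 0 = \left(15 + 149\right) 0 = 164 \cdot 0 = 0$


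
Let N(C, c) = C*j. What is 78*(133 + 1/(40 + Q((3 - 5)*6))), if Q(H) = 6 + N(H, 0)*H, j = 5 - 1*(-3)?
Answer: 6214065/599 ≈ 10374.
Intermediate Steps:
j = 8 (j = 5 + 3 = 8)
N(C, c) = 8*C (N(C, c) = C*8 = 8*C)
Q(H) = 6 + 8*H² (Q(H) = 6 + (8*H)*H = 6 + 8*H²)
78*(133 + 1/(40 + Q((3 - 5)*6))) = 78*(133 + 1/(40 + (6 + 8*((3 - 5)*6)²))) = 78*(133 + 1/(40 + (6 + 8*(-2*6)²))) = 78*(133 + 1/(40 + (6 + 8*(-12)²))) = 78*(133 + 1/(40 + (6 + 8*144))) = 78*(133 + 1/(40 + (6 + 1152))) = 78*(133 + 1/(40 + 1158)) = 78*(133 + 1/1198) = 78*(159335/1198) = 6214065/599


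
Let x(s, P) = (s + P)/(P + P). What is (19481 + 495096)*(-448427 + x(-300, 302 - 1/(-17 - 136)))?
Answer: -3046364386875681/13202 ≈ -2.3075e+11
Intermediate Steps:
x(s, P) = (P + s)/(2*P) (x(s, P) = (P + s)/((2*P)) = (P + s)*(1/(2*P)) = (P + s)/(2*P))
(19481 + 495096)*(-448427 + x(-300, 302 - 1/(-17 - 136))) = (19481 + 495096)*(-448427 + ((302 - 1/(-17 - 136)) - 300)/(2*(302 - 1/(-17 - 136)))) = 514577*(-448427 + ((302 - 1/(-153)) - 300)/(2*(302 - 1/(-153)))) = 514577*(-448427 + ((302 - 1*(-1/153)) - 300)/(2*(302 - 1*(-1/153)))) = 514577*(-448427 + ((302 + 1/153) - 300)/(2*(302 + 1/153))) = 514577*(-448427 + (46207/153 - 300)/(2*(46207/153))) = 514577*(-448427 + (½)*(153/46207)*(307/153)) = 514577*(-448427 + 307/92414) = 514577*(-41440932471/92414) = -3046364386875681/13202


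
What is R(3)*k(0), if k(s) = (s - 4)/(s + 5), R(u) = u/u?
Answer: -4/5 ≈ -0.80000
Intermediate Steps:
R(u) = 1
k(s) = (-4 + s)/(5 + s)
R(3)*k(0) = 1*((-4 + 0)/(5 + 0)) = 1*(-4/5) = -4/5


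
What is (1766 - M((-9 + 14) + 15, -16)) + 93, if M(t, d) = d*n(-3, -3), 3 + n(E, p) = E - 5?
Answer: 1683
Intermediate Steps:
n(E, p) = -8 + E (n(E, p) = -3 + (E - 5) = -3 + (-5 + E) = -8 + E)
M(t, d) = -11*d (M(t, d) = d*(-8 - 3) = d*(-11) = -11*d)
(1766 - M((-9 + 14) + 15, -16)) + 93 = (1766 - (-11)*(-16)) + 93 = (1766 - 1*176) + 93 = (1766 - 176) + 93 = 1590 + 93 = 1683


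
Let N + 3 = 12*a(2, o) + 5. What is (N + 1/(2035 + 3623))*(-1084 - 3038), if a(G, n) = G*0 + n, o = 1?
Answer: -54419331/943 ≈ -57709.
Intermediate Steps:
a(G, n) = n (a(G, n) = 0 + n = n)
N = 14 (N = -3 + (12*1 + 5) = -3 + (12 + 5) = -3 + 17 = 14)
(N + 1/(2035 + 3623))*(-1084 - 3038) = (14 + 1/(2035 + 3623))*(-1084 - 3038) = (14 + 1/5658)*(-4122) = (79213/5658)*(-4122) = -54419331/943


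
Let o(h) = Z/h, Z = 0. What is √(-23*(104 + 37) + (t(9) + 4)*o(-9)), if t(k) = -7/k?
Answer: I*√3243 ≈ 56.947*I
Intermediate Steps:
o(h) = 0 (o(h) = 0/h = 0)
√(-23*(104 + 37) + (t(9) + 4)*o(-9)) = √(-23*(104 + 37) + (-7/9 + 4)*0) = √(-23*141 + (-7*⅑ + 4)*0) = √(-3243 + (-7/9 + 4)*0) = √(-3243 + (29/9)*0) = √(-3243 + 0) = √(-3243) = I*√3243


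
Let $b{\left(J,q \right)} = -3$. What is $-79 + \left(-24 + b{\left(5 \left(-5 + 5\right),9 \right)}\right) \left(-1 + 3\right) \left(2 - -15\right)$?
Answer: $-997$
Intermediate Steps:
$-79 + \left(-24 + b{\left(5 \left(-5 + 5\right),9 \right)}\right) \left(-1 + 3\right) \left(2 - -15\right) = -79 + \left(-24 - 3\right) \left(-1 + 3\right) \left(2 - -15\right) = -79 - 27 \cdot 2 \left(2 + 15\right) = -79 - 27 \cdot 2 \cdot 17 = -79 - 918 = -997$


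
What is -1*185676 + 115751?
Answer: -69925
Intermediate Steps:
-1*185676 + 115751 = -185676 + 115751 = -69925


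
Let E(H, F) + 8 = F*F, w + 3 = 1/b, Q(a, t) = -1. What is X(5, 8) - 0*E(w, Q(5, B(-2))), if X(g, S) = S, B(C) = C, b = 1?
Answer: 8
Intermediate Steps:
w = -2 (w = -3 + 1/1 = -3 + 1 = -2)
E(H, F) = -8 + F² (E(H, F) = -8 + F*F = -8 + F²)
X(5, 8) - 0*E(w, Q(5, B(-2))) = 8 - 0*(-8 + (-1)²) = 8 - 0*(-8 + 1) = 8 - 0*(-7) = 8 - 35*0 = 8 + 0 = 8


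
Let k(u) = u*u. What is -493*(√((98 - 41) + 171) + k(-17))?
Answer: -142477 - 986*√57 ≈ -1.4992e+5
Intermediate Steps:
k(u) = u²
-493*(√((98 - 41) + 171) + k(-17)) = -493*(√((98 - 41) + 171) + (-17)²) = -493*(√(57 + 171) + 289) = -493*(√228 + 289) = -493*(2*√57 + 289) = -493*(289 + 2*√57) = -142477 - 986*√57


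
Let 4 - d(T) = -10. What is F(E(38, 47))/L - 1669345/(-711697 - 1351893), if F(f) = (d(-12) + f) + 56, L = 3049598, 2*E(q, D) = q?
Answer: 254550741641/314655996841 ≈ 0.80898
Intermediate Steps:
E(q, D) = q/2
d(T) = 14 (d(T) = 4 - 1*(-10) = 4 + 10 = 14)
F(f) = 70 + f (F(f) = (14 + f) + 56 = 70 + f)
F(E(38, 47))/L - 1669345/(-711697 - 1351893) = (70 + (½)*38)/3049598 - 1669345/(-711697 - 1351893) = (70 + 19)*(1/3049598) - 1669345/(-2063590) = 89*(1/3049598) - 1669345*(-1/2063590) = 89/3049598 + 333869/412718 = 254550741641/314655996841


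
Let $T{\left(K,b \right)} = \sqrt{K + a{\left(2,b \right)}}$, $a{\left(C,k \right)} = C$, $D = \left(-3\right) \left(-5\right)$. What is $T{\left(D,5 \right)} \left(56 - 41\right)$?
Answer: $15 \sqrt{17} \approx 61.847$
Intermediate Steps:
$D = 15$
$T{\left(K,b \right)} = \sqrt{2 + K}$ ($T{\left(K,b \right)} = \sqrt{K + 2} = \sqrt{2 + K}$)
$T{\left(D,5 \right)} \left(56 - 41\right) = \sqrt{2 + 15} \left(56 - 41\right) = \sqrt{17} \cdot 15 = 15 \sqrt{17}$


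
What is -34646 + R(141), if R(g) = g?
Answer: -34505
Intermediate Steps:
-34646 + R(141) = -34646 + 141 = -34505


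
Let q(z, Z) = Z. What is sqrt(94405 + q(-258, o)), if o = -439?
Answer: sqrt(93966) ≈ 306.54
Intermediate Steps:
sqrt(94405 + q(-258, o)) = sqrt(94405 - 439) = sqrt(93966)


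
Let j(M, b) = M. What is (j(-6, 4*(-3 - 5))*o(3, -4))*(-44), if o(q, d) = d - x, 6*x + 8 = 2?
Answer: -792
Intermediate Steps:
x = -1 (x = -4/3 + (⅙)*2 = -4/3 + ⅓ = -1)
o(q, d) = 1 + d (o(q, d) = d - 1*(-1) = d + 1 = 1 + d)
(j(-6, 4*(-3 - 5))*o(3, -4))*(-44) = -6*(1 - 4)*(-44) = -6*(-3)*(-44) = 18*(-44) = -792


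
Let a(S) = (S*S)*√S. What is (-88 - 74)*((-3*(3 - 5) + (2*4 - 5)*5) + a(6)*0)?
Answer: -3402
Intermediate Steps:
a(S) = S^(5/2) (a(S) = S²*√S = S^(5/2))
(-88 - 74)*((-3*(3 - 5) + (2*4 - 5)*5) + a(6)*0) = (-88 - 74)*((-3*(3 - 5) + (2*4 - 5)*5) + 6^(5/2)*0) = -162*((-3*(-2) + (8 - 5)*5) + (36*√6)*0) = -162*((6 + 3*5) + 0) = -162*((6 + 15) + 0) = -162*(21 + 0) = -162*21 = -3402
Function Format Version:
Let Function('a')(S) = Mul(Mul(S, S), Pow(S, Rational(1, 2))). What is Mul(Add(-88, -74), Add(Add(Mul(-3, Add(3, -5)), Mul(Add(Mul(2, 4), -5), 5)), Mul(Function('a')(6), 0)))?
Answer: -3402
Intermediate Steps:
Function('a')(S) = Pow(S, Rational(5, 2)) (Function('a')(S) = Mul(Pow(S, 2), Pow(S, Rational(1, 2))) = Pow(S, Rational(5, 2)))
Mul(Add(-88, -74), Add(Add(Mul(-3, Add(3, -5)), Mul(Add(Mul(2, 4), -5), 5)), Mul(Function('a')(6), 0))) = Mul(Add(-88, -74), Add(Add(Mul(-3, Add(3, -5)), Mul(Add(Mul(2, 4), -5), 5)), Mul(Pow(6, Rational(5, 2)), 0))) = Mul(-162, Add(Add(Mul(-3, -2), Mul(Add(8, -5), 5)), Mul(Mul(36, Pow(6, Rational(1, 2))), 0))) = Mul(-162, Add(Add(6, Mul(3, 5)), 0)) = Mul(-162, Add(Add(6, 15), 0)) = Mul(-162, Add(21, 0)) = Mul(-162, 21) = -3402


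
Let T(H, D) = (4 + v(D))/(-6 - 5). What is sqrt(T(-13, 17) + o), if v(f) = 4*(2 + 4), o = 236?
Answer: 2*sqrt(7062)/11 ≈ 15.279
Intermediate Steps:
v(f) = 24 (v(f) = 4*6 = 24)
T(H, D) = -28/11 (T(H, D) = (4 + 24)/(-6 - 5) = 28/(-11) = 28*(-1/11) = -28/11)
sqrt(T(-13, 17) + o) = sqrt(-28/11 + 236) = sqrt(2568/11) = 2*sqrt(7062)/11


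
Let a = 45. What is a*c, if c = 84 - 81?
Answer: 135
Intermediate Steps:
c = 3
a*c = 45*3 = 135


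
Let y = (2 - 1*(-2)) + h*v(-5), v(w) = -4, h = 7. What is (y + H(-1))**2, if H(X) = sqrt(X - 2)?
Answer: (24 - I*sqrt(3))**2 ≈ 573.0 - 83.138*I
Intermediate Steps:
y = -24 (y = (2 - 1*(-2)) + 7*(-4) = (2 + 2) - 28 = 4 - 28 = -24)
H(X) = sqrt(-2 + X)
(y + H(-1))**2 = (-24 + sqrt(-2 - 1))**2 = (-24 + sqrt(-3))**2 = (-24 + I*sqrt(3))**2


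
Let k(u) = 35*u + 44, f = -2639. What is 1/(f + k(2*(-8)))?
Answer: -1/3155 ≈ -0.00031696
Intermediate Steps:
k(u) = 44 + 35*u
1/(f + k(2*(-8))) = 1/(-2639 + (44 + 35*(2*(-8)))) = 1/(-2639 + (44 + 35*(-16))) = 1/(-2639 + (44 - 560)) = 1/(-2639 - 516) = 1/(-3155) = -1/3155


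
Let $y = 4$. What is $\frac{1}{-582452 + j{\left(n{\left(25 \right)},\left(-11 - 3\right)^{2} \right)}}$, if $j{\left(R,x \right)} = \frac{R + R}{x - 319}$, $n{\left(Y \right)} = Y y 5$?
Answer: $- \frac{123}{71642596} \approx -1.7169 \cdot 10^{-6}$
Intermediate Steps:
$n{\left(Y \right)} = 20 Y$ ($n{\left(Y \right)} = Y 4 \cdot 5 = 4 Y 5 = 20 Y$)
$j{\left(R,x \right)} = \frac{2 R}{-319 + x}$
$\frac{1}{-582452 + j{\left(n{\left(25 \right)},\left(-11 - 3\right)^{2} \right)}} = \frac{1}{-582452 + \frac{2 \cdot 20 \cdot 25}{-319 + \left(-11 - 3\right)^{2}}} = \frac{1}{-582452 + 2 \cdot 500 \frac{1}{-319 + \left(-14\right)^{2}}} = \frac{1}{-582452 + 2 \cdot 500 \frac{1}{-319 + 196}} = \frac{1}{-582452 + 2 \cdot 500 \frac{1}{-123}} = \frac{1}{-582452 + 2 \cdot 500 \left(- \frac{1}{123}\right)} = \frac{1}{-582452 - \frac{1000}{123}} = \frac{1}{- \frac{71642596}{123}} = - \frac{123}{71642596}$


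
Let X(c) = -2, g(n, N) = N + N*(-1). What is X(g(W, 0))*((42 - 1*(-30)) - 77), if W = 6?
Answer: 10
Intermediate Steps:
g(n, N) = 0 (g(n, N) = N - N = 0)
X(g(W, 0))*((42 - 1*(-30)) - 77) = -2*((42 - 1*(-30)) - 77) = -2*((42 + 30) - 77) = -2*(72 - 77) = -2*(-5) = 10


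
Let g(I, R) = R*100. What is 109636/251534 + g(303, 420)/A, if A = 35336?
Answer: 128915408/79358977 ≈ 1.6245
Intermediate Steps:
g(I, R) = 100*R
109636/251534 + g(303, 420)/A = 109636/251534 + (100*420)/35336 = 109636*(1/251534) + 42000*(1/35336) = 54818/125767 + 750/631 = 128915408/79358977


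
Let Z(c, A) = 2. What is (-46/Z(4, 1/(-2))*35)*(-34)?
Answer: 27370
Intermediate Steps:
(-46/Z(4, 1/(-2))*35)*(-34) = (-46/2*35)*(-34) = (-46*½*35)*(-34) = -23*35*(-34) = -805*(-34) = 27370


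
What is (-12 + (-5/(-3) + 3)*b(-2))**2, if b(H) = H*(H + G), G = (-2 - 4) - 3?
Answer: 73984/9 ≈ 8220.4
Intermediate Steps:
G = -9 (G = -6 - 3 = -9)
b(H) = H*(-9 + H) (b(H) = H*(H - 9) = H*(-9 + H))
(-12 + (-5/(-3) + 3)*b(-2))**2 = (-12 + (-5/(-3) + 3)*(-2*(-9 - 2)))**2 = (-12 + (-5*(-1/3) + 3)*(-2*(-11)))**2 = (-12 + (5/3 + 3)*22)**2 = (-12 + (14/3)*22)**2 = (-12 + 308/3)**2 = (272/3)**2 = 73984/9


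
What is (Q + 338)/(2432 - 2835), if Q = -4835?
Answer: 4497/403 ≈ 11.159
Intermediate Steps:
(Q + 338)/(2432 - 2835) = (-4835 + 338)/(2432 - 2835) = -4497/(-403) = -4497*(-1/403) = 4497/403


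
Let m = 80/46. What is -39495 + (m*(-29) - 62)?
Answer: -910971/23 ≈ -39607.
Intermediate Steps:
m = 40/23 (m = 80*(1/46) = 40/23 ≈ 1.7391)
-39495 + (m*(-29) - 62) = -39495 + ((40/23)*(-29) - 62) = -39495 + (-1160/23 - 62) = -39495 - 2586/23 = -910971/23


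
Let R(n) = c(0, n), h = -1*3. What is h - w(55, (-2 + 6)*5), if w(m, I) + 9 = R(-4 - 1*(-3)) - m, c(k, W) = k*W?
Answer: 61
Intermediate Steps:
h = -3
c(k, W) = W*k
R(n) = 0 (R(n) = n*0 = 0)
w(m, I) = -9 - m (w(m, I) = -9 + (0 - m) = -9 - m)
h - w(55, (-2 + 6)*5) = -3 - (-9 - 1*55) = -3 - (-9 - 55) = -3 - 1*(-64) = -3 + 64 = 61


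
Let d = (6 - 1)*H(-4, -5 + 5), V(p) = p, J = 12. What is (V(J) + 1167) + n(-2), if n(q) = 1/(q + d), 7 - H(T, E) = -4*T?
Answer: 55412/47 ≈ 1179.0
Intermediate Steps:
H(T, E) = 7 + 4*T (H(T, E) = 7 - (-4)*T = 7 + 4*T)
d = -45 (d = (6 - 1)*(7 + 4*(-4)) = 5*(7 - 16) = 5*(-9) = -45)
n(q) = 1/(-45 + q) (n(q) = 1/(q - 45) = 1/(-45 + q))
(V(J) + 1167) + n(-2) = (12 + 1167) + 1/(-45 - 2) = 1179 + 1/(-47) = 1179 - 1/47 = 55412/47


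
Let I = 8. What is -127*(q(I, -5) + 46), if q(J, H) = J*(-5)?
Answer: -762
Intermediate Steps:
q(J, H) = -5*J
-127*(q(I, -5) + 46) = -127*(-5*8 + 46) = -127*(-40 + 46) = -127*6 = -762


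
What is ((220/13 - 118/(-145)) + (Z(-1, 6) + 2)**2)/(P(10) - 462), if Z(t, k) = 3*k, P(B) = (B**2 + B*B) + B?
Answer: -131239/79170 ≈ -1.6577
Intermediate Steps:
P(B) = B + 2*B**2 (P(B) = (B**2 + B**2) + B = 2*B**2 + B = B + 2*B**2)
((220/13 - 118/(-145)) + (Z(-1, 6) + 2)**2)/(P(10) - 462) = ((220/13 - 118/(-145)) + (3*6 + 2)**2)/(10*(1 + 2*10) - 462) = ((220*(1/13) - 118*(-1/145)) + (18 + 2)**2)/(10*(1 + 20) - 462) = ((220/13 + 118/145) + 20**2)/(10*21 - 462) = (33434/1885 + 400)/(210 - 462) = (787434/1885)/(-252) = (787434/1885)*(-1/252) = -131239/79170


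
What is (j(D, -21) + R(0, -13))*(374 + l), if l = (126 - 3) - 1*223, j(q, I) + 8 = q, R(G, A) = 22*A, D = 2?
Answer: -80008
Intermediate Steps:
j(q, I) = -8 + q
l = -100 (l = 123 - 223 = -100)
(j(D, -21) + R(0, -13))*(374 + l) = ((-8 + 2) + 22*(-13))*(374 - 100) = (-6 - 286)*274 = -292*274 = -80008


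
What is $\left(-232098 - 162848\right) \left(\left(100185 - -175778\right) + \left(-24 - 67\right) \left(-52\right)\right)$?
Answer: $-110859367470$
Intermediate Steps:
$\left(-232098 - 162848\right) \left(\left(100185 - -175778\right) + \left(-24 - 67\right) \left(-52\right)\right) = - 394946 \left(\left(100185 + 175778\right) - -4732\right) = - 394946 \left(275963 + 4732\right) = \left(-394946\right) 280695 = -110859367470$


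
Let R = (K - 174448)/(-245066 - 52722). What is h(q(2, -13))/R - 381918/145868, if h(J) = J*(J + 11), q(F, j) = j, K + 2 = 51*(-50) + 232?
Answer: 33183448705/805774832 ≈ 41.182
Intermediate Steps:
K = -2320 (K = -2 + (51*(-50) + 232) = -2 + (-2550 + 232) = -2 - 2318 = -2320)
h(J) = J*(11 + J)
R = 44192/74447 (R = (-2320 - 174448)/(-245066 - 52722) = -176768/(-297788) = -176768*(-1/297788) = 44192/74447 ≈ 0.59360)
h(q(2, -13))/R - 381918/145868 = (-13*(11 - 13))/(44192/74447) - 381918/145868 = -13*(-2)*(74447/44192) - 381918*1/145868 = 26*(74447/44192) - 190959/72934 = 967811/22096 - 190959/72934 = 33183448705/805774832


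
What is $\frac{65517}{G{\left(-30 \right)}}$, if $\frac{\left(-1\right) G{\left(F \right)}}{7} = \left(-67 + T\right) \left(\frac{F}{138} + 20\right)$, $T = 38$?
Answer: $\frac{1506891}{92365} \approx 16.315$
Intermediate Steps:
$G{\left(F \right)} = 4060 + \frac{203 F}{138}$ ($G{\left(F \right)} = - 7 \left(-67 + 38\right) \left(\frac{F}{138} + 20\right) = - 7 \left(- 29 \left(F \frac{1}{138} + 20\right)\right) = - 7 \left(- 29 \left(\frac{F}{138} + 20\right)\right) = - 7 \left(- 29 \left(20 + \frac{F}{138}\right)\right) = - 7 \left(-580 - \frac{29 F}{138}\right) = 4060 + \frac{203 F}{138}$)
$\frac{65517}{G{\left(-30 \right)}} = \frac{65517}{4060 + \frac{203}{138} \left(-30\right)} = \frac{65517}{4060 - \frac{1015}{23}} = \frac{65517}{\frac{92365}{23}} = 65517 \cdot \frac{23}{92365} = \frac{1506891}{92365}$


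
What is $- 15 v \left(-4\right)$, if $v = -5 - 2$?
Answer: $-420$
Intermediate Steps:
$v = -7$
$- 15 v \left(-4\right) = \left(-15\right) \left(-7\right) \left(-4\right) = 105 \left(-4\right) = -420$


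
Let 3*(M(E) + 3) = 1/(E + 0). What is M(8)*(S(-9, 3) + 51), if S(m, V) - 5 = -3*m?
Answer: -5893/24 ≈ -245.54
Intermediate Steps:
S(m, V) = 5 - 3*m
M(E) = -3 + 1/(3*E) (M(E) = -3 + 1/(3*(E + 0)) = -3 + 1/(3*E))
M(8)*(S(-9, 3) + 51) = (-3 + (⅓)/8)*((5 - 3*(-9)) + 51) = (-3 + (⅓)*(⅛))*((5 + 27) + 51) = (-3 + 1/24)*(32 + 51) = -71/24*83 = -5893/24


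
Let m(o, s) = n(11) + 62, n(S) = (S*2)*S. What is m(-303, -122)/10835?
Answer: 304/10835 ≈ 0.028057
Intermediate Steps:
n(S) = 2*S² (n(S) = (2*S)*S = 2*S²)
m(o, s) = 304 (m(o, s) = 2*11² + 62 = 2*121 + 62 = 242 + 62 = 304)
m(-303, -122)/10835 = 304/10835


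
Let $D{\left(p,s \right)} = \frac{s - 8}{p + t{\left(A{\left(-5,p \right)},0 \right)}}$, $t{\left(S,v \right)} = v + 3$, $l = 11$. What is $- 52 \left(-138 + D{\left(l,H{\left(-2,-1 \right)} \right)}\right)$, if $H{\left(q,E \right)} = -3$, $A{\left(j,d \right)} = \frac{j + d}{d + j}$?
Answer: $\frac{50518}{7} \approx 7216.9$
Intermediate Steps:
$A{\left(j,d \right)} = 1$ ($A{\left(j,d \right)} = \frac{d + j}{d + j} = 1$)
$t{\left(S,v \right)} = 3 + v$
$D{\left(p,s \right)} = \frac{-8 + s}{3 + p}$ ($D{\left(p,s \right)} = \frac{s - 8}{p + \left(3 + 0\right)} = \frac{-8 + s}{p + 3} = \frac{-8 + s}{3 + p}$)
$- 52 \left(-138 + D{\left(l,H{\left(-2,-1 \right)} \right)}\right) = - 52 \left(-138 + \frac{-8 - 3}{3 + 11}\right) = - 52 \left(-138 + \frac{1}{14} \left(-11\right)\right) = - 52 \left(-138 - \frac{11}{14}\right) = \left(-52\right) \left(- \frac{1943}{14}\right) = \frac{50518}{7}$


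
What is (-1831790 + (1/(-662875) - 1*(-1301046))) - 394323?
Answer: -613203787626/662875 ≈ -9.2507e+5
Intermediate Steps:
(-1831790 + (1/(-662875) - 1*(-1301046))) - 394323 = (-1831790 + (-1/662875 + 1301046)) - 394323 = (-1831790 + 862430867249/662875) - 394323 = -351816929001/662875 - 394323 = -613203787626/662875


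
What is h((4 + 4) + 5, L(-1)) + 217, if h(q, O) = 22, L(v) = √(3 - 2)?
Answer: 239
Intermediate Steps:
L(v) = 1 (L(v) = √1 = 1)
h((4 + 4) + 5, L(-1)) + 217 = 22 + 217 = 239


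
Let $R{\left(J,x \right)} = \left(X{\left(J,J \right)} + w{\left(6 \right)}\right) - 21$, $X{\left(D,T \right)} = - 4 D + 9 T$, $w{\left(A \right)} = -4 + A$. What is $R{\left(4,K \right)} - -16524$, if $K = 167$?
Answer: $16525$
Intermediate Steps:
$R{\left(J,x \right)} = -19 + 5 J$ ($R{\left(J,x \right)} = \left(\left(- 4 J + 9 J\right) + \left(-4 + 6\right)\right) - 21 = \left(5 J + 2\right) - 21 = \left(2 + 5 J\right) - 21 = -19 + 5 J$)
$R{\left(4,K \right)} - -16524 = \left(-19 + 5 \cdot 4\right) - -16524 = \left(-19 + 20\right) + 16524 = 1 + 16524 = 16525$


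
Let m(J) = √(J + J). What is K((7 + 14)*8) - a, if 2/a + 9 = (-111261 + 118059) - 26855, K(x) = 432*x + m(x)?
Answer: 728155009/10033 + 4*√21 ≈ 72594.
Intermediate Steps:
m(J) = √2*√J (m(J) = √(2*J) = √2*√J)
K(x) = 432*x + √2*√x
a = -1/10033 (a = 2/(-9 + ((-111261 + 118059) - 26855)) = 2/(-9 + (6798 - 26855)) = 2/(-9 - 20057) = 2/(-20066) = 2*(-1/20066) = -1/10033 ≈ -9.9671e-5)
K((7 + 14)*8) - a = (432*((7 + 14)*8) + √2*√((7 + 14)*8)) - 1*(-1/10033) = (432*(21*8) + √2*√(21*8)) + 1/10033 = (432*168 + √2*√168) + 1/10033 = (72576 + √2*(2*√42)) + 1/10033 = (72576 + 4*√21) + 1/10033 = 728155009/10033 + 4*√21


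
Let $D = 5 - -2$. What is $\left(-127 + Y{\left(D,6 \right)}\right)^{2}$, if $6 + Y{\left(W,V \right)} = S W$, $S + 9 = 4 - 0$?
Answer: $28224$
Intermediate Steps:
$D = 7$ ($D = 5 + 2 = 7$)
$S = -5$ ($S = -9 + \left(4 - 0\right) = -9 + \left(4 + 0\right) = -9 + 4 = -5$)
$Y{\left(W,V \right)} = -6 - 5 W$
$\left(-127 + Y{\left(D,6 \right)}\right)^{2} = \left(-127 - 41\right)^{2} = \left(-168\right)^{2} = 28224$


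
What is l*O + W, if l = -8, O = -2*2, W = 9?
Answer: 41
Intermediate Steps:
O = -4
l*O + W = -8*(-4) + 9 = 32 + 9 = 41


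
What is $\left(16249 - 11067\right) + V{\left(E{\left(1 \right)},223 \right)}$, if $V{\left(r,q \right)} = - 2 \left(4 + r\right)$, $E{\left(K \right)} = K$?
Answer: $5172$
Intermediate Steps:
$V{\left(r,q \right)} = -8 - 2 r$
$\left(16249 - 11067\right) + V{\left(E{\left(1 \right)},223 \right)} = \left(16249 - 11067\right) - 10 = 5182 - 10 = 5172$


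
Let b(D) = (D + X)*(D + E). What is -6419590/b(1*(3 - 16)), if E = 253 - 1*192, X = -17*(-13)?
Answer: -3209795/4992 ≈ -642.99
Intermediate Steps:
X = 221
E = 61 (E = 253 - 192 = 61)
b(D) = (61 + D)*(221 + D) (b(D) = (D + 221)*(D + 61) = (221 + D)*(61 + D) = (61 + D)*(221 + D))
-6419590/b(1*(3 - 16)) = -6419590/(13481 + (1*(3 - 16))² + 282*(1*(3 - 16))) = -6419590/(13481 + (1*(-13))² + 282*(1*(-13))) = -6419590/(13481 + (-13)² + 282*(-13)) = -6419590/(13481 + 169 - 3666) = -6419590/9984 = -6419590*1/9984 = -3209795/4992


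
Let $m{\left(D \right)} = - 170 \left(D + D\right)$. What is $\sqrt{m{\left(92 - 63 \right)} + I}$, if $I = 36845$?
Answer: $\sqrt{26985} \approx 164.27$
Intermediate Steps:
$m{\left(D \right)} = - 340 D$ ($m{\left(D \right)} = - 170 \cdot 2 D = - 340 D$)
$\sqrt{m{\left(92 - 63 \right)} + I} = \sqrt{- 340 \left(92 - 63\right) + 36845} = \sqrt{\left(-340\right) 29 + 36845} = \sqrt{-9860 + 36845} = \sqrt{26985}$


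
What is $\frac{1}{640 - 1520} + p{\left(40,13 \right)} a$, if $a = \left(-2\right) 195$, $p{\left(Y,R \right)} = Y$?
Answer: $- \frac{13728001}{880} \approx -15600.0$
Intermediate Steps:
$a = -390$
$\frac{1}{640 - 1520} + p{\left(40,13 \right)} a = \frac{1}{640 - 1520} + 40 \left(-390\right) = \frac{1}{-880} - 15600 = - \frac{1}{880} - 15600 = - \frac{13728001}{880}$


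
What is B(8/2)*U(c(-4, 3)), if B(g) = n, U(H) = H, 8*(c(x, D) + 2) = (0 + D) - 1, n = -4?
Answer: 7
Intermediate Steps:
c(x, D) = -17/8 + D/8 (c(x, D) = -2 + ((0 + D) - 1)/8 = -2 + (D - 1)/8 = -2 + (-1 + D)/8 = -2 + (-1/8 + D/8) = -17/8 + D/8)
B(g) = -4
B(8/2)*U(c(-4, 3)) = -4*(-17/8 + (1/8)*3) = -4*(-17/8 + 3/8) = -4*(-7/4) = 7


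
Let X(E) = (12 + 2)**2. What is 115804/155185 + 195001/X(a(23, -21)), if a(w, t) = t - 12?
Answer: 30283927769/30416260 ≈ 995.65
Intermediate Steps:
a(w, t) = -12 + t
X(E) = 196 (X(E) = 14**2 = 196)
115804/155185 + 195001/X(a(23, -21)) = 115804/155185 + 195001/196 = 30283927769/30416260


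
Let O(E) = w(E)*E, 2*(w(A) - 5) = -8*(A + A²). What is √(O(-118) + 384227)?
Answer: √6900069 ≈ 2626.8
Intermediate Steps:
w(A) = 5 - 4*A - 4*A² (w(A) = 5 + (-8*(A + A²))/2 = 5 + (-8*A - 8*A²)/2 = 5 + (-4*A - 4*A²) = 5 - 4*A - 4*A²)
O(E) = E*(5 - 4*E - 4*E²) (O(E) = (5 - 4*E - 4*E²)*E = E*(5 - 4*E - 4*E²))
√(O(-118) + 384227) = √(-118*(5 - 4*(-118) - 4*(-118)²) + 384227) = √(-118*(5 + 472 - 4*13924) + 384227) = √(-118*(5 + 472 - 55696) + 384227) = √(-118*(-55219) + 384227) = √(6515842 + 384227) = √6900069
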